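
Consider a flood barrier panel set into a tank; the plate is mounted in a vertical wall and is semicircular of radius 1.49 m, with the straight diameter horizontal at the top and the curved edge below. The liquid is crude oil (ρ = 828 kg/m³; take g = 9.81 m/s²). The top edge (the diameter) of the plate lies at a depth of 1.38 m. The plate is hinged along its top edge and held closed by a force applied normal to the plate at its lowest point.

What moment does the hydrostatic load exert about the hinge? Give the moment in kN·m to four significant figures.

γ = ρg = 828 × 9.81 / 1000 = 8.12268 kN/m³.
The centroid of a semicircle lies 4r/(3π) = 0.632376 m from the diameter, here below the top edge, so the centroid depth is h_c = 1.38 + 0.632376 = 2.01238 m.
A = πr²/2 = π × 1.49²/2 = 3.48732 m².
Resultant F = γ·h_c·A = 8.12268 × 2.01238 × 3.48732 = 57.0034 kN.
I_c = (π/8 − 8/(9π))·r⁴ = 0.109757 × 1.49⁴ = 0.540975 m⁴.
Centre of pressure: y_p = y_c + I_c/(y_c·A) = 2.01238 + 0.540975/(2.01238 × 3.48732) = 2.01238 + 0.077086 = 2.08947 m along the plane.
The resultant acts 0.632376 + 0.077086 = 0.709462 m (along the plate) below the hinge at the top edge, so the moment about the hinge is M = F × 0.709462 = 57.0034 × 0.709462 = 40.4417 kN·m.

M ≈ 40.44 kN·m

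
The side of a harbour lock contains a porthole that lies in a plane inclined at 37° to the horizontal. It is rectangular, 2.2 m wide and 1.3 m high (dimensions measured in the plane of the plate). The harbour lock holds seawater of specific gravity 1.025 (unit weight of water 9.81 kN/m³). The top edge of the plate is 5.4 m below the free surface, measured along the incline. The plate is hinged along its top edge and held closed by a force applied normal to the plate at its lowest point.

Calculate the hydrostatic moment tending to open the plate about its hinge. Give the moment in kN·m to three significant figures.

M ≈ 70.5 kN·m

γ = 1.025 × 9.81 = 10.05525 kN/m³.
Let θ = 37° be the plate's angle to the horizontal; measure y along the incline from where the plane meets the free surface. Vertical depth h = y·sinθ with sinθ = 0.601815.
The centroid lies 1.3/2 = 0.65 m below the top edge, so y_c = 5.4 + 0.65 = 6.05 m and h_c = 6.05 × 0.601815 = 3.64098 m.
A = 2.2 × 1.3 = 2.86 m².
Resultant F = γ·h_c·A = 10.05525 × 3.64098 × 2.86 = 104.707 kN.
I_c = b·h³/12 = 2.2 × 1.3³/12 = 0.402783 m⁴.
Centre of pressure: y_p = y_c + I_c/(y_c·A) = 6.05 + 0.402783/(6.05 × 2.86) = 6.05 + 0.0232782 = 6.07328 m along the plane.
The resultant acts 0.65 + 0.0232782 = 0.673278 m (along the plate) below the hinge at the top edge, so the moment about the hinge is M = F × 0.673278 = 104.707 × 0.673278 = 70.4969 kN·m.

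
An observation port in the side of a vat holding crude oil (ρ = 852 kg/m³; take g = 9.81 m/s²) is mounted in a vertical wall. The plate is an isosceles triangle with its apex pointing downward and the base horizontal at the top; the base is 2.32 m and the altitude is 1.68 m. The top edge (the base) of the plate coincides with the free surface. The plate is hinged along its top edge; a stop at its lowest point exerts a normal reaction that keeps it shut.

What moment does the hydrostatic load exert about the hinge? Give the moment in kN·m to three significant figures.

γ = ρg = 852 × 9.81 / 1000 = 8.35812 kN/m³.
With the apex down, the centroid sits h/3 = 1.68/3 = 0.56 m below the base (the top edge), so the centroid depth is h_c = 0.56 m.
A = ½ × 2.32 × 1.68 = 1.9488 m².
Resultant F = γ·h_c·A = 8.35812 × 0.56 × 1.9488 = 9.12145 kN.
I_c = b·h³/36 = 2.32 × 1.68³/36 = 0.305572 m⁴.
Centre of pressure: y_p = y_c + I_c/(y_c·A) = 0.56 + 0.305572/(0.56 × 1.9488) = 0.56 + 0.28 = 0.84 m along the plane.
The resultant acts 0.56 + 0.28 = 0.84 m (along the plate) below the hinge at the top edge, so the moment about the hinge is M = F × 0.84 = 9.12145 × 0.84 = 7.66202 kN·m.

M ≈ 7.66 kN·m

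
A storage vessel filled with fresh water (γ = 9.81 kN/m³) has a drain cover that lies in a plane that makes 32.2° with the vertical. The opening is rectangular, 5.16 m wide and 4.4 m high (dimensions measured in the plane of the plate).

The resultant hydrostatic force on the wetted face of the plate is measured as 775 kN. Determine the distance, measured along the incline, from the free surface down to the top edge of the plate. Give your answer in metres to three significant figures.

γ = 9.81 kN/m³.
A = 5.16 × 4.4 = 22.704 m².
From F = γ·h_c·A, the centroid depth is h_c = 775/(9.81 × 22.704) = 3.47961 m.
The plate makes 32.2° with the vertical, i.e. θ = 90° − 32.2° = 57.8° to the horizontal. Measuring y along the incline from the free-surface line, vertical depth h = y·sinθ with sinθ = 0.846193.
Along the incline, y_c = h_c/sinθ = 3.47961/0.846193 = 4.11208 m.
The centroid lies 4.4/2 = 2.2 m below the top edge, so the top edge sits at y_top = 4.11208 − 2.2 = 1.91208 m along the incline.

y_top ≈ 1.91 m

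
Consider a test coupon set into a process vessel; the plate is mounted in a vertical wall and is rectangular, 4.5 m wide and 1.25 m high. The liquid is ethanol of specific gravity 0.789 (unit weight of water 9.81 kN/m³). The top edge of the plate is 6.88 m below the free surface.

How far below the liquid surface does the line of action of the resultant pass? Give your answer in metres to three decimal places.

γ = 0.789 × 9.81 = 7.74009 kN/m³.
The centroid lies 1.25/2 = 0.625 m below the top edge, so the centroid depth is h_c = 6.88 + 0.625 = 7.505 m.
A = 4.5 × 1.25 = 5.625 m².
Resultant F = γ·h_c·A = 7.74009 × 7.505 × 5.625 = 326.753 kN.
I_c = b·h³/12 = 4.5 × 1.25³/12 = 0.732422 m⁴.
Centre of pressure: y_p = y_c + I_c/(y_c·A) = 7.505 + 0.732422/(7.505 × 5.625) = 7.505 + 0.0173495 = 7.52235 m along the plane.

h_p = 7.522 m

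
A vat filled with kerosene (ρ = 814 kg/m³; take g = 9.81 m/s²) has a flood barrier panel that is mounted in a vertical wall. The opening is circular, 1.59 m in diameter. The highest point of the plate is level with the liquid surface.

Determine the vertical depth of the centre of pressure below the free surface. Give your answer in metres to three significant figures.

h_p = 0.994 m

γ = ρg = 814 × 9.81 / 1000 = 7.98534 kN/m³.
The centroid is at the centre, 0.795 m below the top of the plate, so the centroid depth is h_c = 0.795 m.
A = π(0.795)² = 1.98557 m².
Resultant F = γ·h_c·A = 7.98534 × 0.795 × 1.98557 = 12.6051 kN.
I_c = πr⁴/4 = π × 0.795⁴/4 = 0.313732 m⁴.
Centre of pressure: y_p = y_c + I_c/(y_c·A) = 0.795 + 0.313732/(0.795 × 1.98557) = 0.795 + 0.19875 = 0.99375 m along the plane.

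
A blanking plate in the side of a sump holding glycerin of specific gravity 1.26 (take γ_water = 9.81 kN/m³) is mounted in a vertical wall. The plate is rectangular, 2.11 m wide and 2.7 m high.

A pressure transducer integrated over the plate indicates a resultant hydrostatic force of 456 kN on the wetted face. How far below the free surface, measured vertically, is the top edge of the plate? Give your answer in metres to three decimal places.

d_top ≈ 5.126 m

γ = 1.26 × 9.81 = 12.3606 kN/m³.
A = 2.11 × 2.7 = 5.697 m².
From F = γ·h_c·A, the centroid depth is h_c = 456/(12.3606 × 5.697) = 6.47559 m.
The centroid lies 2.7/2 = 1.35 m below the top edge, so the top edge sits at h_top = 6.47559 − 1.35 = 5.12559 m below the surface.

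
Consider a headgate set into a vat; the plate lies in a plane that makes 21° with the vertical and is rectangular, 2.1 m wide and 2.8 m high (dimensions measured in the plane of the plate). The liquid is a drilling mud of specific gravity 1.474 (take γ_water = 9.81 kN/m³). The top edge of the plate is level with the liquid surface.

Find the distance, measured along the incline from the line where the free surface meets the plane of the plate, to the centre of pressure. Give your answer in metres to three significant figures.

γ = 1.474 × 9.81 = 14.45994 kN/m³.
The plate makes 21° with the vertical, i.e. θ = 90° − 21° = 69° to the horizontal. Measuring y along the incline from the free-surface line, vertical depth h = y·sinθ with sinθ = 0.933580.
The centroid lies 2.8/2 = 1.4 m below the top edge, so y_c = 1.4 m and h_c = 1.4 × 0.933580 = 1.30701 m.
A = 2.1 × 2.8 = 5.88 m².
Resultant F = γ·h_c·A = 14.45994 × 1.30701 × 5.88 = 111.128 kN.
I_c = b·h³/12 = 2.1 × 2.8³/12 = 3.8416 m⁴.
Centre of pressure: y_p = y_c + I_c/(y_c·A) = 1.4 + 3.8416/(1.4 × 5.88) = 1.4 + 0.466667 = 1.86667 m along the plane.

y_p = 1.87 m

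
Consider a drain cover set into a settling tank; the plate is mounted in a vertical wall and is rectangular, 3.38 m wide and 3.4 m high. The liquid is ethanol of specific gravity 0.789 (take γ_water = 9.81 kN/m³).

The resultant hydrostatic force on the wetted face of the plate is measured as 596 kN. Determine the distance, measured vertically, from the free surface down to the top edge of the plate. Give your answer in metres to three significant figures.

γ = 0.789 × 9.81 = 7.74009 kN/m³.
A = 3.38 × 3.4 = 11.492 m².
From F = γ·h_c·A, the centroid depth is h_c = 596/(7.74009 × 11.492) = 6.70046 m.
The centroid lies 3.4/2 = 1.7 m below the top edge, so the top edge sits at h_top = 6.70046 − 1.7 = 5.00046 m below the surface.

d_top ≈ 5.00 m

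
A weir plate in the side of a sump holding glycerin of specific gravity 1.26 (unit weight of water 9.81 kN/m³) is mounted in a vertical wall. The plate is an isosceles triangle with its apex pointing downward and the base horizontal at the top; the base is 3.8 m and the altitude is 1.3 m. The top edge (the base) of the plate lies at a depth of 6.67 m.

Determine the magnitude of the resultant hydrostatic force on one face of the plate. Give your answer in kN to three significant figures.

γ = 1.26 × 9.81 = 12.3606 kN/m³.
With the apex down, the centroid sits h/3 = 1.3/3 = 0.433333 m below the base (the top edge), so the centroid depth is h_c = 6.67 + 0.433333 = 7.10333 m.
A = ½ × 3.8 × 1.3 = 2.47 m².
Resultant F = γ·h_c·A = 12.3606 × 7.10333 × 2.47 = 216.87 kN.

F ≈ 217 kN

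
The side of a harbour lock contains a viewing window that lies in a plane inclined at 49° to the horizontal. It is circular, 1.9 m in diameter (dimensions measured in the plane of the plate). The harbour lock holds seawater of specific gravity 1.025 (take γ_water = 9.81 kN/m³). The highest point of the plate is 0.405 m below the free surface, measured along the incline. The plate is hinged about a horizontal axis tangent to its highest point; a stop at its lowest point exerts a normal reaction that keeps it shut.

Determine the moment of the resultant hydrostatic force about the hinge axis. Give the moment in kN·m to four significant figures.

γ = 1.025 × 9.81 = 10.05525 kN/m³.
Let θ = 49° be the plate's angle to the horizontal; measure y along the incline from where the plane meets the free surface. Vertical depth h = y·sinθ with sinθ = 0.754710.
The centroid is at the centre, 0.95 m below the top of the plate, so y_c = 0.405 + 0.95 = 1.355 m and h_c = 1.355 × 0.754710 = 1.02263 m.
A = π(0.95)² = 2.83529 m².
Resultant F = γ·h_c·A = 10.05525 × 1.02263 × 2.83529 = 29.1547 kN.
I_c = πr⁴/4 = π × 0.95⁴/4 = 0.639712 m⁴.
Centre of pressure: y_p = y_c + I_c/(y_c·A) = 1.355 + 0.639712/(1.355 × 2.83529) = 1.355 + 0.166513 = 1.52151 m along the plane.
The resultant acts 0.95 + 0.166513 = 1.11651 m (along the plate) below the hinge at the top edge, so the moment about the hinge is M = F × 1.11651 = 29.1547 × 1.11651 = 32.5515 kN·m.

M ≈ 32.55 kN·m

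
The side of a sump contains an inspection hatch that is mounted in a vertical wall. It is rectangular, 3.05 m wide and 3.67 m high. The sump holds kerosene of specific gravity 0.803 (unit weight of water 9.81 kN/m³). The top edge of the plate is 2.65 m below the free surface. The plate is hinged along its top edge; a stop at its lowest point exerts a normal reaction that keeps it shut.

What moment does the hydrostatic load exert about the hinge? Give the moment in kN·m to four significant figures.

M ≈ 824.7 kN·m

γ = 0.803 × 9.81 = 7.87743 kN/m³.
The centroid lies 3.67/2 = 1.835 m below the top edge, so the centroid depth is h_c = 2.65 + 1.835 = 4.485 m.
A = 3.05 × 3.67 = 11.1935 m².
Resultant F = γ·h_c·A = 7.87743 × 4.485 × 11.1935 = 395.469 kN.
I_c = b·h³/12 = 3.05 × 3.67³/12 = 12.5637 m⁴.
Centre of pressure: y_p = y_c + I_c/(y_c·A) = 4.485 + 12.5637/(4.485 × 11.1935) = 4.485 + 0.250259 = 4.73526 m along the plane.
The resultant acts 1.835 + 0.250259 = 2.08526 m (along the plate) below the hinge at the top edge, so the moment about the hinge is M = F × 2.08526 = 395.469 × 2.08526 = 824.656 kN·m.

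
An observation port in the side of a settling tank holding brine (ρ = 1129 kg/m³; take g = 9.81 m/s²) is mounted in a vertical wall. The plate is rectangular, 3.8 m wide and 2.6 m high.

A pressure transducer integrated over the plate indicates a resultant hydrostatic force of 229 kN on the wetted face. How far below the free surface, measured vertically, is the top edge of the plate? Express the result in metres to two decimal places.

γ = ρg = 1129 × 9.81 / 1000 = 11.07549 kN/m³.
A = 3.8 × 2.6 = 9.88 m².
From F = γ·h_c·A, the centroid depth is h_c = 229/(11.07549 × 9.88) = 2.09274 m.
The centroid lies 2.6/2 = 1.3 m below the top edge, so the top edge sits at h_top = 2.09274 − 1.3 = 0.79274 m below the surface.

d_top ≈ 0.79 m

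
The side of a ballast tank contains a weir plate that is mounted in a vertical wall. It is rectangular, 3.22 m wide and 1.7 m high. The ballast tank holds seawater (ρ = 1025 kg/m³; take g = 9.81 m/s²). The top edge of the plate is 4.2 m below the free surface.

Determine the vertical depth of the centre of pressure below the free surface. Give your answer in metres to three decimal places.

h_p = 5.098 m

γ = ρg = 1025 × 9.81 / 1000 = 10.05525 kN/m³.
The centroid lies 1.7/2 = 0.85 m below the top edge, so the centroid depth is h_c = 4.2 + 0.85 = 5.05 m.
A = 3.22 × 1.7 = 5.474 m².
Resultant F = γ·h_c·A = 10.05525 × 5.05 × 5.474 = 277.964 kN.
I_c = b·h³/12 = 3.22 × 1.7³/12 = 1.31832 m⁴.
Centre of pressure: y_p = y_c + I_c/(y_c·A) = 5.05 + 1.31832/(5.05 × 5.474) = 5.05 + 0.0476897 = 5.09769 m along the plane.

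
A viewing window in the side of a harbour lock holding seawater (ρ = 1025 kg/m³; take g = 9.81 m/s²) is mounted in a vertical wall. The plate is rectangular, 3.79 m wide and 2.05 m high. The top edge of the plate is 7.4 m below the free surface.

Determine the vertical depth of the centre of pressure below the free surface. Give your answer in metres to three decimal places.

h_p = 8.467 m

γ = ρg = 1025 × 9.81 / 1000 = 10.05525 kN/m³.
The centroid lies 2.05/2 = 1.025 m below the top edge, so the centroid depth is h_c = 7.4 + 1.025 = 8.425 m.
A = 3.79 × 2.05 = 7.7695 m².
Resultant F = γ·h_c·A = 10.05525 × 8.425 × 7.7695 = 658.197 kN.
I_c = b·h³/12 = 3.79 × 2.05³/12 = 2.72094 m⁴.
Centre of pressure: y_p = y_c + I_c/(y_c·A) = 8.425 + 2.72094/(8.425 × 7.7695) = 8.425 + 0.0415677 = 8.46657 m along the plane.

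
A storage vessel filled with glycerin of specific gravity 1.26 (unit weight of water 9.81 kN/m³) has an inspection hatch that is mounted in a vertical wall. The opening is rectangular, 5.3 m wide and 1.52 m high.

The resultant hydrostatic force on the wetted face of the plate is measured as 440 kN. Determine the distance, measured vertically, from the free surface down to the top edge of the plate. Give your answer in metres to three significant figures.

γ = 1.26 × 9.81 = 12.3606 kN/m³.
A = 5.3 × 1.52 = 8.056 m².
From F = γ·h_c·A, the centroid depth is h_c = 440/(12.3606 × 8.056) = 4.41869 m.
The centroid lies 1.52/2 = 0.76 m below the top edge, so the top edge sits at h_top = 4.41869 − 0.76 = 3.65869 m below the surface.

d_top ≈ 3.66 m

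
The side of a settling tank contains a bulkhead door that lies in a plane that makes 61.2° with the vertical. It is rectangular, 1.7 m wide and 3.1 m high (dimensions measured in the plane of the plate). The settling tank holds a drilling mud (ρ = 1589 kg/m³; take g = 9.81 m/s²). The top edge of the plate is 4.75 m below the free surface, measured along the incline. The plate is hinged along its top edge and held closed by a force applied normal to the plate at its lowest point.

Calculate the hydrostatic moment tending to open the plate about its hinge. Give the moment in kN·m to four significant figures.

γ = ρg = 1589 × 9.81 / 1000 = 15.58809 kN/m³.
The plate makes 61.2° with the vertical, i.e. θ = 90° − 61.2° = 28.8° to the horizontal. Measuring y along the incline from the free-surface line, vertical depth h = y·sinθ with sinθ = 0.481754.
The centroid lies 3.1/2 = 1.55 m below the top edge, so y_c = 4.75 + 1.55 = 6.3 m and h_c = 6.3 × 0.481754 = 3.03505 m.
A = 1.7 × 3.1 = 5.27 m².
Resultant F = γ·h_c·A = 15.58809 × 3.03505 × 5.27 = 249.327 kN.
I_c = b·h³/12 = 1.7 × 3.1³/12 = 4.22039 m⁴.
Centre of pressure: y_p = y_c + I_c/(y_c·A) = 6.3 + 4.22039/(6.3 × 5.27) = 6.3 + 0.127116 = 6.42712 m along the plane.
The resultant acts 1.55 + 0.127116 = 1.67712 m (along the plate) below the hinge at the top edge, so the moment about the hinge is M = F × 1.67712 = 249.327 × 1.67712 = 418.151 kN·m.

M ≈ 418.2 kN·m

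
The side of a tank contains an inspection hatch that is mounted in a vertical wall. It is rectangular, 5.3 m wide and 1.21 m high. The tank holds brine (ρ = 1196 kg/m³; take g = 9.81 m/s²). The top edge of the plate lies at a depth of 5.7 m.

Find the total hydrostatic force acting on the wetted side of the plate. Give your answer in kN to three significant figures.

γ = ρg = 1196 × 9.81 / 1000 = 11.73276 kN/m³.
The centroid lies 1.21/2 = 0.605 m below the top edge, so the centroid depth is h_c = 5.7 + 0.605 = 6.305 m.
A = 5.3 × 1.21 = 6.413 m².
Resultant F = γ·h_c·A = 11.73276 × 6.305 × 6.413 = 474.402 kN.

F ≈ 474 kN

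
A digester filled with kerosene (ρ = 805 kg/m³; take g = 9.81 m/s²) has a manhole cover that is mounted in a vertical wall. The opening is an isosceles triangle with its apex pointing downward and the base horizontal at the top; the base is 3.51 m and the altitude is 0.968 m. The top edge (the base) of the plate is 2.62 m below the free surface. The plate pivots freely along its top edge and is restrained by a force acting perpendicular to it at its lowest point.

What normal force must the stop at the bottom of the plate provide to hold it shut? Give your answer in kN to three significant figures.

γ = ρg = 805 × 9.81 / 1000 = 7.89705 kN/m³.
With the apex down, the centroid sits h/3 = 0.968/3 = 0.322667 m below the base (the top edge), so the centroid depth is h_c = 2.62 + 0.322667 = 2.94267 m.
A = ½ × 3.51 × 0.968 = 1.69884 m².
Resultant F = γ·h_c·A = 7.89705 × 2.94267 × 1.69884 = 39.4783 kN.
I_c = b·h³/36 = 3.51 × 0.968³/36 = 0.0884363 m⁴.
Centre of pressure: y_p = y_c + I_c/(y_c·A) = 2.94267 + 0.0884363/(2.94267 × 1.69884) = 2.94267 + 0.0176904 = 2.96036 m along the plane.
The resultant acts 0.322667 + 0.0176904 = 0.340357 m (along the plate) below the hinge at the top edge, so the moment about the hinge is M = F × 0.340357 = 39.4783 × 0.340357 = 13.4367 kN·m.
A normal force at the bottom, 0.968 m from the hinge, must supply this moment: P = 13.4367/0.968 = 13.8809 kN.

P ≈ 13.9 kN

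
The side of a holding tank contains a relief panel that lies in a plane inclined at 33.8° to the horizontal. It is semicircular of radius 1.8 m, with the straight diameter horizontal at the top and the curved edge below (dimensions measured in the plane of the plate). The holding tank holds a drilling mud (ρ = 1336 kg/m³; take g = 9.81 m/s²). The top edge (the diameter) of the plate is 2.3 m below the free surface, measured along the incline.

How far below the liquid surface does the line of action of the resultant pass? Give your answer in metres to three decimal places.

h_p = 1.746 m

γ = ρg = 1336 × 9.81 / 1000 = 13.10616 kN/m³.
Let θ = 33.8° be the plate's angle to the horizontal; measure y along the incline from where the plane meets the free surface. Vertical depth h = y·sinθ with sinθ = 0.556296.
The centroid of a semicircle lies 4r/(3π) = 0.763944 m from the diameter, here below the top edge, so y_c = 2.3 + 0.763944 = 3.06394 m and h_c = 3.06394 × 0.556296 = 1.70446 m.
A = πr²/2 = π × 1.8²/2 = 5.08938 m².
Resultant F = γ·h_c·A = 13.10616 × 1.70446 × 5.08938 = 113.691 kN.
I_c = (π/8 − 8/(9π))·r⁴ = 0.109757 × 1.8⁴ = 1.15219 m⁴.
Centre of pressure: y_p = y_c + I_c/(y_c·A) = 3.06394 + 1.15219/(3.06394 × 5.08938) = 3.06394 + 0.0738889 = 3.13783 m along the plane.
Vertically, h_p = y_p·sinθ = 3.13783 × 0.556296 = 1.74556 m.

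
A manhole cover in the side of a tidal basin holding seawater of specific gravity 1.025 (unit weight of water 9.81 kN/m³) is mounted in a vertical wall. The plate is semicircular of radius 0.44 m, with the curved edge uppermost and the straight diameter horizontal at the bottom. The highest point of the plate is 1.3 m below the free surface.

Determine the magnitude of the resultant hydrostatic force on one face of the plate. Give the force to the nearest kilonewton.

F ≈ 5 kN

γ = 1.025 × 9.81 = 10.05525 kN/m³.
The centroid lies 4r/(3π) = 0.186742 m above the diameter, so r − 4r/(3π) = 0.44 − 0.186742 = 0.253258 m below the topmost point, so the centroid depth is h_c = 1.3 + 0.253258 = 1.55326 m.
A = πr²/2 = π × 0.44²/2 = 0.304106 m².
Resultant F = γ·h_c·A = 10.05525 × 1.55326 × 0.304106 = 4.74965 kN.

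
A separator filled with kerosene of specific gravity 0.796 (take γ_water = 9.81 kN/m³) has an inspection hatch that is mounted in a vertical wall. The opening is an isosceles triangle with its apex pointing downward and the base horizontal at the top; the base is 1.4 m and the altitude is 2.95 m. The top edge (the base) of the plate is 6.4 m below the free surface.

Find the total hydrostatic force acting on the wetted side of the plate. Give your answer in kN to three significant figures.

F ≈ 119 kN

γ = 0.796 × 9.81 = 7.80876 kN/m³.
With the apex down, the centroid sits h/3 = 2.95/3 = 0.983333 m below the base (the top edge), so the centroid depth is h_c = 6.4 + 0.983333 = 7.38333 m.
A = ½ × 1.4 × 2.95 = 2.065 m².
Resultant F = γ·h_c·A = 7.80876 × 7.38333 × 2.065 = 119.057 kN.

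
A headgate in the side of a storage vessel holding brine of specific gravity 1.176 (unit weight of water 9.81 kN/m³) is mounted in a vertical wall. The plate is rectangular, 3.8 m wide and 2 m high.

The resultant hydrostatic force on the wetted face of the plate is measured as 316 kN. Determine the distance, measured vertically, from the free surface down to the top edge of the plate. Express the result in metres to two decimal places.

γ = 1.176 × 9.81 = 11.53656 kN/m³.
A = 3.8 × 2 = 7.6 m².
From F = γ·h_c·A, the centroid depth is h_c = 316/(11.53656 × 7.6) = 3.6041 m.
The centroid lies 2/2 = 1 m below the top edge, so the top edge sits at h_top = 3.6041 − 1 = 2.6041 m below the surface.

d_top ≈ 2.60 m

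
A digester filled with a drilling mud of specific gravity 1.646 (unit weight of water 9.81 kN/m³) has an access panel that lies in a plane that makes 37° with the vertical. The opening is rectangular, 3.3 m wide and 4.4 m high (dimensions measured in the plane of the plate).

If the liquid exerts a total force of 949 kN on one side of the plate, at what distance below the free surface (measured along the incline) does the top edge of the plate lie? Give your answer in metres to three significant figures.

γ = 1.646 × 9.81 = 16.14726 kN/m³.
A = 3.3 × 4.4 = 14.52 m².
From F = γ·h_c·A, the centroid depth is h_c = 949/(16.14726 × 14.52) = 4.04763 m.
The plate makes 37° with the vertical, i.e. θ = 90° − 37° = 53° to the horizontal. Measuring y along the incline from the free-surface line, vertical depth h = y·sinθ with sinθ = 0.798636.
Along the incline, y_c = h_c/sinθ = 4.04763/0.798636 = 5.06818 m.
The centroid lies 4.4/2 = 2.2 m below the top edge, so the top edge sits at y_top = 5.06818 − 2.2 = 2.86818 m along the incline.

y_top ≈ 2.87 m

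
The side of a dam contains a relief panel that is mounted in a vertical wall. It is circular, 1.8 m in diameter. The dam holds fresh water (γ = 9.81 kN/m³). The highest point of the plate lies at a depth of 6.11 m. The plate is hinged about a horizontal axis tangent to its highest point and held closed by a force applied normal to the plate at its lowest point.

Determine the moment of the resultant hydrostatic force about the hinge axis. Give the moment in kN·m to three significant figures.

γ = 9.81 kN/m³.
The centroid is at the centre, 0.9 m below the top of the plate, so the centroid depth is h_c = 6.11 + 0.9 = 7.01 m.
A = π(0.9)² = 2.54469 m².
Resultant F = γ·h_c·A = 9.81 × 7.01 × 2.54469 = 174.993 kN.
I_c = πr⁴/4 = π × 0.9⁴/4 = 0.5153 m⁴.
Centre of pressure: y_p = y_c + I_c/(y_c·A) = 7.01 + 0.5153/(7.01 × 2.54469) = 7.01 + 0.0288873 = 7.03889 m along the plane.
The resultant acts 0.9 + 0.0288873 = 0.928887 m (along the plate) below the hinge at the top edge, so the moment about the hinge is M = F × 0.928887 = 174.993 × 0.928887 = 162.549 kN·m.

M ≈ 163 kN·m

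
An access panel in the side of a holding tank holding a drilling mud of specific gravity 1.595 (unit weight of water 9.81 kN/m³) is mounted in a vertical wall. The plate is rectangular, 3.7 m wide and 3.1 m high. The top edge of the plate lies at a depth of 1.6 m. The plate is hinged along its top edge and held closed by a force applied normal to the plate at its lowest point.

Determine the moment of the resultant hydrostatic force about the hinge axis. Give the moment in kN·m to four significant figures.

M ≈ 1020 kN·m

γ = 1.595 × 9.81 = 15.64695 kN/m³.
The centroid lies 3.1/2 = 1.55 m below the top edge, so the centroid depth is h_c = 1.6 + 1.55 = 3.15 m.
A = 3.7 × 3.1 = 11.47 m².
Resultant F = γ·h_c·A = 15.64695 × 3.15 × 11.47 = 565.332 kN.
I_c = b·h³/12 = 3.7 × 3.1³/12 = 9.18556 m⁴.
Centre of pressure: y_p = y_c + I_c/(y_c·A) = 3.15 + 9.18556/(3.15 × 11.47) = 3.15 + 0.254233 = 3.40423 m along the plane.
The resultant acts 1.55 + 0.254233 = 1.80423 m (along the plate) below the hinge at the top edge, so the moment about the hinge is M = F × 1.80423 = 565.332 × 1.80423 = 1019.99 kN·m.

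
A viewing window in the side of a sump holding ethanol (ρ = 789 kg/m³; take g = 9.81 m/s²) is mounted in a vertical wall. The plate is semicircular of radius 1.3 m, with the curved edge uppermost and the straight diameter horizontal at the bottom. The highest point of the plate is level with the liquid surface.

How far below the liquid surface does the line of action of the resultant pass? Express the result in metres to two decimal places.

h_p = 0.91 m

γ = ρg = 789 × 9.81 / 1000 = 7.74009 kN/m³.
The centroid lies 4r/(3π) = 0.551737 m above the diameter, so r − 4r/(3π) = 1.3 − 0.551737 = 0.748263 m below the topmost point, so the centroid depth is h_c = 0.748263 m.
A = πr²/2 = π × 1.3²/2 = 2.65465 m².
Resultant F = γ·h_c·A = 7.74009 × 0.748263 × 2.65465 = 15.3747 kN.
I_c = (π/8 − 8/(9π))·r⁴ = 0.109757 × 1.3⁴ = 0.313477 m⁴.
Centre of pressure: y_p = y_c + I_c/(y_c·A) = 0.748263 + 0.313477/(0.748263 × 2.65465) = 0.748263 + 0.157813 = 0.906076 m along the plane.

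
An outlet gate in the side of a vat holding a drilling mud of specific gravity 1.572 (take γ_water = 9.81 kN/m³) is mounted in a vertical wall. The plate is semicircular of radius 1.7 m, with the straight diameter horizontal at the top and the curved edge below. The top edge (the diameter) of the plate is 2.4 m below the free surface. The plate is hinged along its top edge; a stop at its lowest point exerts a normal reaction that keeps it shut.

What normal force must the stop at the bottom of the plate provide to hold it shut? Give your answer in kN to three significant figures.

γ = 1.572 × 9.81 = 15.42132 kN/m³.
The centroid of a semicircle lies 4r/(3π) = 0.721502 m from the diameter, here below the top edge, so the centroid depth is h_c = 2.4 + 0.721502 = 3.1215 m.
A = πr²/2 = π × 1.7²/2 = 4.5396 m².
Resultant F = γ·h_c·A = 15.42132 × 3.1215 × 4.5396 = 218.526 kN.
I_c = (π/8 − 8/(9π))·r⁴ = 0.109757 × 1.7⁴ = 0.916701 m⁴.
Centre of pressure: y_p = y_c + I_c/(y_c·A) = 3.1215 + 0.916701/(3.1215 × 4.5396) = 3.1215 + 0.0646914 = 3.18619 m along the plane.
The resultant acts 0.721502 + 0.0646914 = 0.786193 m (along the plate) below the hinge at the top edge, so the moment about the hinge is M = F × 0.786193 = 218.526 × 0.786193 = 171.804 kN·m.
A normal force at the bottom, 1.7 m from the hinge, must supply this moment: P = 171.804/1.7 = 101.061 kN.

P ≈ 101 kN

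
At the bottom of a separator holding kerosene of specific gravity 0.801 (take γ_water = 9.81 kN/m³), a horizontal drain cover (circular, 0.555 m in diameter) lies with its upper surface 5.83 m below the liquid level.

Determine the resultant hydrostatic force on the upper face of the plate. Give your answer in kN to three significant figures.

F ≈ 11.1 kN

γ = 0.801 × 9.81 = 7.85781 kN/m³.
The plate is horizontal, so pressure is uniform at p = γ·h = 7.85781 × 5.83 = 45.811 kN/m².
A = π(0.2775)² = 0.241922 m².
F = p·A = 45.811 × 0.241922 = 11.0827 kN.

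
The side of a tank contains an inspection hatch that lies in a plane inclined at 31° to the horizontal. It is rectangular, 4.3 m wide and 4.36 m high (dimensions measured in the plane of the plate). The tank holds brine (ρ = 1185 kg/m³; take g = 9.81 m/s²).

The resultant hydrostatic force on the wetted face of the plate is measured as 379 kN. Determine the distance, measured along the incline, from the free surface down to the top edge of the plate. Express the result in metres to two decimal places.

y_top ≈ 1.20 m

γ = ρg = 1185 × 9.81 / 1000 = 11.62485 kN/m³.
A = 4.3 × 4.36 = 18.748 m².
From F = γ·h_c·A, the centroid depth is h_c = 379/(11.62485 × 18.748) = 1.73899 m.
Let θ = 31° be the plate's angle to the horizontal; measure y along the incline from where the plane meets the free surface. Vertical depth h = y·sinθ with sinθ = 0.515038.
Along the incline, y_c = h_c/sinθ = 1.73899/0.515038 = 3.37643 m.
The centroid lies 4.36/2 = 2.18 m below the top edge, so the top edge sits at y_top = 3.37643 − 2.18 = 1.19643 m along the incline.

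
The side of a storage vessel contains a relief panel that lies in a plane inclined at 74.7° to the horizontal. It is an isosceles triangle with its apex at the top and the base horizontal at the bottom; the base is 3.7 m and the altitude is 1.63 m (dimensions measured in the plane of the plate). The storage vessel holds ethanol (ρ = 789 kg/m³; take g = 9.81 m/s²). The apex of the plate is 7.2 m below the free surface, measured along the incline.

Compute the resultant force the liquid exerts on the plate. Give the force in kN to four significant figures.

F ≈ 186.6 kN

γ = ρg = 789 × 9.81 / 1000 = 7.74009 kN/m³.
Let θ = 74.7° be the plate's angle to the horizontal; measure y along the incline from where the plane meets the free surface. Vertical depth h = y·sinθ with sinθ = 0.964557.
With the apex up, the centroid sits 2h/3 = 2 × 1.63/3 = 1.08667 m below the apex, so y_c = 7.2 + 1.08667 = 8.28667 m and h_c = 8.28667 × 0.964557 = 7.99297 m.
A = ½ × 3.7 × 1.63 = 3.0155 m².
Resultant F = γ·h_c·A = 7.74009 × 7.99297 × 3.0155 = 186.558 kN.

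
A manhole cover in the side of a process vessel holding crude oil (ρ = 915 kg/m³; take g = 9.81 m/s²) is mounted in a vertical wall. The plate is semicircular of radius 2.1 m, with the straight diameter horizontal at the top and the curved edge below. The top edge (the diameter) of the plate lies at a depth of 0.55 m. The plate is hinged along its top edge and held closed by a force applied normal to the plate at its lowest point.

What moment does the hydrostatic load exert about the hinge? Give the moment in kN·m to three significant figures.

γ = ρg = 915 × 9.81 / 1000 = 8.97615 kN/m³.
The centroid of a semicircle lies 4r/(3π) = 0.891268 m from the diameter, here below the top edge, so the centroid depth is h_c = 0.55 + 0.891268 = 1.44127 m.
A = πr²/2 = π × 2.1²/2 = 6.92721 m².
Resultant F = γ·h_c·A = 8.97615 × 1.44127 × 6.92721 = 89.6177 kN.
I_c = (π/8 − 8/(9π))·r⁴ = 0.109757 × 2.1⁴ = 2.13457 m⁴.
Centre of pressure: y_p = y_c + I_c/(y_c·A) = 1.44127 + 2.13457/(1.44127 × 6.92721) = 1.44127 + 0.2138 = 1.65507 m along the plane.
The resultant acts 0.891268 + 0.2138 = 1.10507 m (along the plate) below the hinge at the top edge, so the moment about the hinge is M = F × 1.10507 = 89.6177 × 1.10507 = 99.0338 kN·m.

M ≈ 99.0 kN·m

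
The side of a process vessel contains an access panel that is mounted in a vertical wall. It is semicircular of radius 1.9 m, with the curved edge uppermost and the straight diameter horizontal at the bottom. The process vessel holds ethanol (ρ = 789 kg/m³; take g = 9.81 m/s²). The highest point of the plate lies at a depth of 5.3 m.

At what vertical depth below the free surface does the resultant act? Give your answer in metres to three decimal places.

h_p = 6.433 m

γ = ρg = 789 × 9.81 / 1000 = 7.74009 kN/m³.
The centroid lies 4r/(3π) = 0.806385 m above the diameter, so r − 4r/(3π) = 1.9 − 0.806385 = 1.09361 m below the topmost point, so the centroid depth is h_c = 5.3 + 1.09361 = 6.39361 m.
A = πr²/2 = π × 1.9²/2 = 5.67057 m².
Resultant F = γ·h_c·A = 7.74009 × 6.39361 × 5.67057 = 280.62 kN.
I_c = (π/8 − 8/(9π))·r⁴ = 0.109757 × 1.9⁴ = 1.43036 m⁴.
Centre of pressure: y_p = y_c + I_c/(y_c·A) = 6.39361 + 1.43036/(6.39361 × 5.67057) = 6.39361 + 0.0394523 = 6.43306 m along the plane.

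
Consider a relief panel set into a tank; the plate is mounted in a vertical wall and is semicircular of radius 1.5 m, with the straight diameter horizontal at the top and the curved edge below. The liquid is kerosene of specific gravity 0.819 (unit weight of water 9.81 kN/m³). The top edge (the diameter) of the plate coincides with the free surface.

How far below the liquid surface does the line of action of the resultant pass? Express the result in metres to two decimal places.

h_p = 0.88 m

γ = 0.819 × 9.81 = 8.03439 kN/m³.
The centroid of a semicircle lies 4r/(3π) = 0.63662 m from the diameter, here below the top edge, so the centroid depth is h_c = 0.63662 m.
A = πr²/2 = π × 1.5²/2 = 3.53429 m².
Resultant F = γ·h_c·A = 8.03439 × 0.63662 × 3.53429 = 18.0774 kN.
I_c = (π/8 − 8/(9π))·r⁴ = 0.109757 × 1.5⁴ = 0.555645 m⁴.
Centre of pressure: y_p = y_c + I_c/(y_c·A) = 0.63662 + 0.555645/(0.63662 × 3.53429) = 0.63662 + 0.246953 = 0.883573 m along the plane.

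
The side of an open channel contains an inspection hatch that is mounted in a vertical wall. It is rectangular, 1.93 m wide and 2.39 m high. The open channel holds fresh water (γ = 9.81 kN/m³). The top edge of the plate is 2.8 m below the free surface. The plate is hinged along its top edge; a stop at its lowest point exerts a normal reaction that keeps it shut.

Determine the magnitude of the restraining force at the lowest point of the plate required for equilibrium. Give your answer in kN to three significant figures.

P ≈ 99.4 kN

γ = 9.81 kN/m³.
The centroid lies 2.39/2 = 1.195 m below the top edge, so the centroid depth is h_c = 2.8 + 1.195 = 3.995 m.
A = 1.93 × 2.39 = 4.6127 m².
Resultant F = γ·h_c·A = 9.81 × 3.995 × 4.6127 = 180.776 kN.
I_c = b·h³/12 = 1.93 × 2.39³/12 = 2.19568 m⁴.
Centre of pressure: y_p = y_c + I_c/(y_c·A) = 3.995 + 2.19568/(3.995 × 4.6127) = 3.995 + 0.119151 = 4.11415 m along the plane.
The resultant acts 1.195 + 0.119151 = 1.31415 m (along the plate) below the hinge at the top edge, so the moment about the hinge is M = F × 1.31415 = 180.776 × 1.31415 = 237.567 kN·m.
A normal force at the bottom, 2.39 m from the hinge, must supply this moment: P = 237.567/2.39 = 99.4004 kN.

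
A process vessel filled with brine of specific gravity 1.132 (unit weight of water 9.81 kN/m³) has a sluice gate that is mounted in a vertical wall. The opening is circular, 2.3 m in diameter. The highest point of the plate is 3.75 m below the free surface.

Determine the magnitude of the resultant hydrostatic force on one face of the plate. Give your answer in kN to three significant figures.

F ≈ 226 kN

γ = 1.132 × 9.81 = 11.10492 kN/m³.
The centroid is at the centre, 1.15 m below the top of the plate, so the centroid depth is h_c = 3.75 + 1.15 = 4.9 m.
A = π(1.15)² = 4.15476 m².
Resultant F = γ·h_c·A = 11.10492 × 4.9 × 4.15476 = 226.078 kN.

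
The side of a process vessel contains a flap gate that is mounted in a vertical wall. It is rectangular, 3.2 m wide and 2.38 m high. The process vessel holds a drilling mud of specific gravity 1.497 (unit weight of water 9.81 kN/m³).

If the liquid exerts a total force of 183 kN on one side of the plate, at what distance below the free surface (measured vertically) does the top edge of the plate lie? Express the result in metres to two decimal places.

γ = 1.497 × 9.81 = 14.68557 kN/m³.
A = 3.2 × 2.38 = 7.616 m².
From F = γ·h_c·A, the centroid depth is h_c = 183/(14.68557 × 7.616) = 1.63619 m.
The centroid lies 2.38/2 = 1.19 m below the top edge, so the top edge sits at h_top = 1.63619 − 1.19 = 0.44619 m below the surface.

d_top ≈ 0.45 m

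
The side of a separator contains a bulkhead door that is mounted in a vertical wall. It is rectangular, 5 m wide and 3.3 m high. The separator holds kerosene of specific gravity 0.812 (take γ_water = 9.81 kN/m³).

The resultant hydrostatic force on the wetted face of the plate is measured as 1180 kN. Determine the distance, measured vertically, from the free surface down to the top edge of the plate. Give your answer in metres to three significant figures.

γ = 0.812 × 9.81 = 7.96572 kN/m³.
A = 5 × 3.3 = 16.5 m².
From F = γ·h_c·A, the centroid depth is h_c = 1180/(7.96572 × 16.5) = 8.97786 m.
The centroid lies 3.3/2 = 1.65 m below the top edge, so the top edge sits at h_top = 8.97786 − 1.65 = 7.32786 m below the surface.

d_top ≈ 7.33 m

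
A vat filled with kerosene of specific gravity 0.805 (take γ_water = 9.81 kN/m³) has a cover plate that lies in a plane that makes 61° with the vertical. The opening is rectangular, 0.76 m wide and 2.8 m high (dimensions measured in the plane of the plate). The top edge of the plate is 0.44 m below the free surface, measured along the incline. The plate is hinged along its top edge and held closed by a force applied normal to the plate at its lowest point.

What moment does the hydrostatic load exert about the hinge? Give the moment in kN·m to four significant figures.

γ = 0.805 × 9.81 = 7.89705 kN/m³.
The plate makes 61° with the vertical, i.e. θ = 90° − 61° = 29° to the horizontal. Measuring y along the incline from the free-surface line, vertical depth h = y·sinθ with sinθ = 0.484810.
The centroid lies 2.8/2 = 1.4 m below the top edge, so y_c = 0.44 + 1.4 = 1.84 m and h_c = 1.84 × 0.484810 = 0.89205 m.
A = 0.76 × 2.8 = 2.128 m².
Resultant F = γ·h_c·A = 7.89705 × 0.89205 × 2.128 = 14.9908 kN.
I_c = b·h³/12 = 0.76 × 2.8³/12 = 1.39029 m⁴.
Centre of pressure: y_p = y_c + I_c/(y_c·A) = 1.84 + 1.39029/(1.84 × 2.128) = 1.84 + 0.355072 = 2.19507 m along the plane.
The resultant acts 1.4 + 0.355072 = 1.75507 m (along the plate) below the hinge at the top edge, so the moment about the hinge is M = F × 1.75507 = 14.9908 × 1.75507 = 26.3099 kN·m.

M ≈ 26.31 kN·m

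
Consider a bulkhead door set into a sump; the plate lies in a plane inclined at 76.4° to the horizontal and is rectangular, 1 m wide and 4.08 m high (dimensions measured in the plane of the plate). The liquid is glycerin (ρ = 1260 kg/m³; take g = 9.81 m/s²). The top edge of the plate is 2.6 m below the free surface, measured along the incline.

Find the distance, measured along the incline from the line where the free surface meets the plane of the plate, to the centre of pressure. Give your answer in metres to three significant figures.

γ = ρg = 1260 × 9.81 / 1000 = 12.3606 kN/m³.
Let θ = 76.4° be the plate's angle to the horizontal; measure y along the incline from where the plane meets the free surface. Vertical depth h = y·sinθ with sinθ = 0.971961.
The centroid lies 4.08/2 = 2.04 m below the top edge, so y_c = 2.6 + 2.04 = 4.64 m and h_c = 4.64 × 0.971961 = 4.5099 m.
A = 1 × 4.08 = 4.08 m².
Resultant F = γ·h_c·A = 12.3606 × 4.5099 × 4.08 = 227.44 kN.
I_c = b·h³/12 = 1 × 4.08³/12 = 5.65978 m⁴.
Centre of pressure: y_p = y_c + I_c/(y_c·A) = 4.64 + 5.65978/(4.64 × 4.08) = 4.64 + 0.298966 = 4.93897 m along the plane.

y_p = 4.94 m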